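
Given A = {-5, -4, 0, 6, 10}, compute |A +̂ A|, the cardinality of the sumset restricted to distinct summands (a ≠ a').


Restricted sumset: A +̂ A = {a + a' : a ∈ A, a' ∈ A, a ≠ a'}.
Equivalently, take A + A and drop any sum 2a that is achievable ONLY as a + a for a ∈ A (i.e. sums representable only with equal summands).
Enumerate pairs (a, a') with a < a' (symmetric, so each unordered pair gives one sum; this covers all a ≠ a'):
  -5 + -4 = -9
  -5 + 0 = -5
  -5 + 6 = 1
  -5 + 10 = 5
  -4 + 0 = -4
  -4 + 6 = 2
  -4 + 10 = 6
  0 + 6 = 6
  0 + 10 = 10
  6 + 10 = 16
Collected distinct sums: {-9, -5, -4, 1, 2, 5, 6, 10, 16}
|A +̂ A| = 9
(Reference bound: |A +̂ A| ≥ 2|A| - 3 for |A| ≥ 2, with |A| = 5 giving ≥ 7.)

|A +̂ A| = 9


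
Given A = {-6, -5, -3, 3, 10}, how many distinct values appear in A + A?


A + A = {a + a' : a, a' ∈ A}; |A| = 5.
General bounds: 2|A| - 1 ≤ |A + A| ≤ |A|(|A|+1)/2, i.e. 9 ≤ |A + A| ≤ 15.
Lower bound 2|A|-1 is attained iff A is an arithmetic progression.
Enumerate sums a + a' for a ≤ a' (symmetric, so this suffices):
a = -6: -6+-6=-12, -6+-5=-11, -6+-3=-9, -6+3=-3, -6+10=4
a = -5: -5+-5=-10, -5+-3=-8, -5+3=-2, -5+10=5
a = -3: -3+-3=-6, -3+3=0, -3+10=7
a = 3: 3+3=6, 3+10=13
a = 10: 10+10=20
Distinct sums: {-12, -11, -10, -9, -8, -6, -3, -2, 0, 4, 5, 6, 7, 13, 20}
|A + A| = 15

|A + A| = 15


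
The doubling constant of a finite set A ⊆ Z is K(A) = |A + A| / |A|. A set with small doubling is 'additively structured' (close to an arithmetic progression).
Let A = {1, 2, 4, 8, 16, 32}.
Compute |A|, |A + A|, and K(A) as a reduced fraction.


|A| = 6.
Compute A + A by enumerating all 36 pairs.
A + A = {2, 3, 4, 5, 6, 8, 9, 10, 12, 16, 17, 18, 20, 24, 32, 33, 34, 36, 40, 48, 64}, so |A + A| = 21.
K = |A + A| / |A| = 21/6 = 7/2 ≈ 3.5000.
Reference: AP of size 6 gives K = 11/6 ≈ 1.8333; a fully generic set of size 6 gives K ≈ 3.5000.

|A| = 6, |A + A| = 21, K = 21/6 = 7/2.


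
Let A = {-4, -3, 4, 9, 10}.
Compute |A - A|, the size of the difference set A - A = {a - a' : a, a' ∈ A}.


A - A = {a - a' : a, a' ∈ A}; |A| = 5.
Bounds: 2|A|-1 ≤ |A - A| ≤ |A|² - |A| + 1, i.e. 9 ≤ |A - A| ≤ 21.
Note: 0 ∈ A - A always (from a - a). The set is symmetric: if d ∈ A - A then -d ∈ A - A.
Enumerate nonzero differences d = a - a' with a > a' (then include -d):
Positive differences: {1, 5, 6, 7, 8, 12, 13, 14}
Full difference set: {0} ∪ (positive diffs) ∪ (negative diffs).
|A - A| = 1 + 2·8 = 17 (matches direct enumeration: 17).

|A - A| = 17


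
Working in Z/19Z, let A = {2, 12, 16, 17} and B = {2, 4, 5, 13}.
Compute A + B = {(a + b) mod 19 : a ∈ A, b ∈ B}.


Work in Z/19Z: reduce every sum a + b modulo 19.
Enumerate all 16 pairs:
a = 2: 2+2=4, 2+4=6, 2+5=7, 2+13=15
a = 12: 12+2=14, 12+4=16, 12+5=17, 12+13=6
a = 16: 16+2=18, 16+4=1, 16+5=2, 16+13=10
a = 17: 17+2=0, 17+4=2, 17+5=3, 17+13=11
Distinct residues collected: {0, 1, 2, 3, 4, 6, 7, 10, 11, 14, 15, 16, 17, 18}
|A + B| = 14 (out of 19 total residues).

A + B = {0, 1, 2, 3, 4, 6, 7, 10, 11, 14, 15, 16, 17, 18}


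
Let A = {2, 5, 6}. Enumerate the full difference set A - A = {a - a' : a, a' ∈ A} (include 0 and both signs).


A - A = {a - a' : a, a' ∈ A}.
Compute a - a' for each ordered pair (a, a'):
a = 2: 2-2=0, 2-5=-3, 2-6=-4
a = 5: 5-2=3, 5-5=0, 5-6=-1
a = 6: 6-2=4, 6-5=1, 6-6=0
Collecting distinct values (and noting 0 appears from a-a):
A - A = {-4, -3, -1, 0, 1, 3, 4}
|A - A| = 7

A - A = {-4, -3, -1, 0, 1, 3, 4}


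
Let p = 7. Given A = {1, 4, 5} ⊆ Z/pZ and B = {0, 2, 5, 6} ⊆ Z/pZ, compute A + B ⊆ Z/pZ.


Work in Z/7Z: reduce every sum a + b modulo 7.
Enumerate all 12 pairs:
a = 1: 1+0=1, 1+2=3, 1+5=6, 1+6=0
a = 4: 4+0=4, 4+2=6, 4+5=2, 4+6=3
a = 5: 5+0=5, 5+2=0, 5+5=3, 5+6=4
Distinct residues collected: {0, 1, 2, 3, 4, 5, 6}
|A + B| = 7 (out of 7 total residues).

A + B = {0, 1, 2, 3, 4, 5, 6}


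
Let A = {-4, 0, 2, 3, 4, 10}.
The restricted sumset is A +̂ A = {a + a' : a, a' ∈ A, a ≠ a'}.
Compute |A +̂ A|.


Restricted sumset: A +̂ A = {a + a' : a ∈ A, a' ∈ A, a ≠ a'}.
Equivalently, take A + A and drop any sum 2a that is achievable ONLY as a + a for a ∈ A (i.e. sums representable only with equal summands).
Enumerate pairs (a, a') with a < a' (symmetric, so each unordered pair gives one sum; this covers all a ≠ a'):
  -4 + 0 = -4
  -4 + 2 = -2
  -4 + 3 = -1
  -4 + 4 = 0
  -4 + 10 = 6
  0 + 2 = 2
  0 + 3 = 3
  0 + 4 = 4
  0 + 10 = 10
  2 + 3 = 5
  2 + 4 = 6
  2 + 10 = 12
  3 + 4 = 7
  3 + 10 = 13
  4 + 10 = 14
Collected distinct sums: {-4, -2, -1, 0, 2, 3, 4, 5, 6, 7, 10, 12, 13, 14}
|A +̂ A| = 14
(Reference bound: |A +̂ A| ≥ 2|A| - 3 for |A| ≥ 2, with |A| = 6 giving ≥ 9.)

|A +̂ A| = 14


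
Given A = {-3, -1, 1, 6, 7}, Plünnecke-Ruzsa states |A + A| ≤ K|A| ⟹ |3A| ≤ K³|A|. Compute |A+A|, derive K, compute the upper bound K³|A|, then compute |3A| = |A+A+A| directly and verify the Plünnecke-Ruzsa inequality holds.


|A| = 5.
Step 1: Compute A + A by enumerating all 25 pairs.
A + A = {-6, -4, -2, 0, 2, 3, 4, 5, 6, 7, 8, 12, 13, 14}, so |A + A| = 14.
Step 2: Doubling constant K = |A + A|/|A| = 14/5 = 14/5 ≈ 2.8000.
Step 3: Plünnecke-Ruzsa gives |3A| ≤ K³·|A| = (2.8000)³ · 5 ≈ 109.7600.
Step 4: Compute 3A = A + A + A directly by enumerating all triples (a,b,c) ∈ A³; |3A| = 25.
Step 5: Check 25 ≤ 109.7600? Yes ✓.

K = 14/5, Plünnecke-Ruzsa bound K³|A| ≈ 109.7600, |3A| = 25, inequality holds.


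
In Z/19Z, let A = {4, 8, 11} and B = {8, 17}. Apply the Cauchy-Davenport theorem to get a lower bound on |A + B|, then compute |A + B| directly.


Cauchy-Davenport: |A + B| ≥ min(p, |A| + |B| - 1) for A, B nonempty in Z/pZ.
|A| = 3, |B| = 2, p = 19.
CD lower bound = min(19, 3 + 2 - 1) = min(19, 4) = 4.
Compute A + B mod 19 directly:
a = 4: 4+8=12, 4+17=2
a = 8: 8+8=16, 8+17=6
a = 11: 11+8=0, 11+17=9
A + B = {0, 2, 6, 9, 12, 16}, so |A + B| = 6.
Verify: 6 ≥ 4? Yes ✓.

CD lower bound = 4, actual |A + B| = 6.


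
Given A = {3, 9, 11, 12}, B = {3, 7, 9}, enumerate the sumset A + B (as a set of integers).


A + B = {a + b : a ∈ A, b ∈ B}.
Enumerate all |A|·|B| = 4·3 = 12 pairs (a, b) and collect distinct sums.
a = 3: 3+3=6, 3+7=10, 3+9=12
a = 9: 9+3=12, 9+7=16, 9+9=18
a = 11: 11+3=14, 11+7=18, 11+9=20
a = 12: 12+3=15, 12+7=19, 12+9=21
Collecting distinct sums: A + B = {6, 10, 12, 14, 15, 16, 18, 19, 20, 21}
|A + B| = 10

A + B = {6, 10, 12, 14, 15, 16, 18, 19, 20, 21}


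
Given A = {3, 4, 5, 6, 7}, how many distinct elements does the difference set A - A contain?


A - A = {a - a' : a, a' ∈ A}; |A| = 5.
Bounds: 2|A|-1 ≤ |A - A| ≤ |A|² - |A| + 1, i.e. 9 ≤ |A - A| ≤ 21.
Note: 0 ∈ A - A always (from a - a). The set is symmetric: if d ∈ A - A then -d ∈ A - A.
Enumerate nonzero differences d = a - a' with a > a' (then include -d):
Positive differences: {1, 2, 3, 4}
Full difference set: {0} ∪ (positive diffs) ∪ (negative diffs).
|A - A| = 1 + 2·4 = 9 (matches direct enumeration: 9).

|A - A| = 9


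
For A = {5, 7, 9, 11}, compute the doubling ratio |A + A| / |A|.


|A| = 4.
Compute A + A by enumerating all 16 pairs.
A + A = {10, 12, 14, 16, 18, 20, 22}, so |A + A| = 7.
K = |A + A| / |A| = 7/4 (already in lowest terms) ≈ 1.7500.
Reference: AP of size 4 gives K = 7/4 ≈ 1.7500; a fully generic set of size 4 gives K ≈ 2.5000.

|A| = 4, |A + A| = 7, K = 7/4.


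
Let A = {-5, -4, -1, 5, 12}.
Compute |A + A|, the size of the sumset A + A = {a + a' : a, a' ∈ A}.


A + A = {a + a' : a, a' ∈ A}; |A| = 5.
General bounds: 2|A| - 1 ≤ |A + A| ≤ |A|(|A|+1)/2, i.e. 9 ≤ |A + A| ≤ 15.
Lower bound 2|A|-1 is attained iff A is an arithmetic progression.
Enumerate sums a + a' for a ≤ a' (symmetric, so this suffices):
a = -5: -5+-5=-10, -5+-4=-9, -5+-1=-6, -5+5=0, -5+12=7
a = -4: -4+-4=-8, -4+-1=-5, -4+5=1, -4+12=8
a = -1: -1+-1=-2, -1+5=4, -1+12=11
a = 5: 5+5=10, 5+12=17
a = 12: 12+12=24
Distinct sums: {-10, -9, -8, -6, -5, -2, 0, 1, 4, 7, 8, 10, 11, 17, 24}
|A + A| = 15

|A + A| = 15


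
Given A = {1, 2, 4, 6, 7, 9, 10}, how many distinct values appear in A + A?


A + A = {a + a' : a, a' ∈ A}; |A| = 7.
General bounds: 2|A| - 1 ≤ |A + A| ≤ |A|(|A|+1)/2, i.e. 13 ≤ |A + A| ≤ 28.
Lower bound 2|A|-1 is attained iff A is an arithmetic progression.
Enumerate sums a + a' for a ≤ a' (symmetric, so this suffices):
a = 1: 1+1=2, 1+2=3, 1+4=5, 1+6=7, 1+7=8, 1+9=10, 1+10=11
a = 2: 2+2=4, 2+4=6, 2+6=8, 2+7=9, 2+9=11, 2+10=12
a = 4: 4+4=8, 4+6=10, 4+7=11, 4+9=13, 4+10=14
a = 6: 6+6=12, 6+7=13, 6+9=15, 6+10=16
a = 7: 7+7=14, 7+9=16, 7+10=17
a = 9: 9+9=18, 9+10=19
a = 10: 10+10=20
Distinct sums: {2, 3, 4, 5, 6, 7, 8, 9, 10, 11, 12, 13, 14, 15, 16, 17, 18, 19, 20}
|A + A| = 19

|A + A| = 19


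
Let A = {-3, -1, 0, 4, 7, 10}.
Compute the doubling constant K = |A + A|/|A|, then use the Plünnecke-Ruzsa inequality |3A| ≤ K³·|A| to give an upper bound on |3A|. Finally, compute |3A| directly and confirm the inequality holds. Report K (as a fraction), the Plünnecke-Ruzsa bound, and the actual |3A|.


|A| = 6.
Step 1: Compute A + A by enumerating all 36 pairs.
A + A = {-6, -4, -3, -2, -1, 0, 1, 3, 4, 6, 7, 8, 9, 10, 11, 14, 17, 20}, so |A + A| = 18.
Step 2: Doubling constant K = |A + A|/|A| = 18/6 = 18/6 ≈ 3.0000.
Step 3: Plünnecke-Ruzsa gives |3A| ≤ K³·|A| = (3.0000)³ · 6 ≈ 162.0000.
Step 4: Compute 3A = A + A + A directly by enumerating all triples (a,b,c) ∈ A³; |3A| = 33.
Step 5: Check 33 ≤ 162.0000? Yes ✓.

K = 18/6, Plünnecke-Ruzsa bound K³|A| ≈ 162.0000, |3A| = 33, inequality holds.


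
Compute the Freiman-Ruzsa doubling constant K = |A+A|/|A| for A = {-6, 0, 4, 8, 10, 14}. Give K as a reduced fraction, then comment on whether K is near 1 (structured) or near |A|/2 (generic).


|A| = 6.
Compute A + A by enumerating all 36 pairs.
A + A = {-12, -6, -2, 0, 2, 4, 8, 10, 12, 14, 16, 18, 20, 22, 24, 28}, so |A + A| = 16.
K = |A + A| / |A| = 16/6 = 8/3 ≈ 2.6667.
Reference: AP of size 6 gives K = 11/6 ≈ 1.8333; a fully generic set of size 6 gives K ≈ 3.5000.

|A| = 6, |A + A| = 16, K = 16/6 = 8/3.


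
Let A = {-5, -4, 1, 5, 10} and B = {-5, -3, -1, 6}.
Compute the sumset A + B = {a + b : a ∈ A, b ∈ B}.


A + B = {a + b : a ∈ A, b ∈ B}.
Enumerate all |A|·|B| = 5·4 = 20 pairs (a, b) and collect distinct sums.
a = -5: -5+-5=-10, -5+-3=-8, -5+-1=-6, -5+6=1
a = -4: -4+-5=-9, -4+-3=-7, -4+-1=-5, -4+6=2
a = 1: 1+-5=-4, 1+-3=-2, 1+-1=0, 1+6=7
a = 5: 5+-5=0, 5+-3=2, 5+-1=4, 5+6=11
a = 10: 10+-5=5, 10+-3=7, 10+-1=9, 10+6=16
Collecting distinct sums: A + B = {-10, -9, -8, -7, -6, -5, -4, -2, 0, 1, 2, 4, 5, 7, 9, 11, 16}
|A + B| = 17

A + B = {-10, -9, -8, -7, -6, -5, -4, -2, 0, 1, 2, 4, 5, 7, 9, 11, 16}


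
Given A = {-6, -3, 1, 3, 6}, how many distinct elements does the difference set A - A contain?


A - A = {a - a' : a, a' ∈ A}; |A| = 5.
Bounds: 2|A|-1 ≤ |A - A| ≤ |A|² - |A| + 1, i.e. 9 ≤ |A - A| ≤ 21.
Note: 0 ∈ A - A always (from a - a). The set is symmetric: if d ∈ A - A then -d ∈ A - A.
Enumerate nonzero differences d = a - a' with a > a' (then include -d):
Positive differences: {2, 3, 4, 5, 6, 7, 9, 12}
Full difference set: {0} ∪ (positive diffs) ∪ (negative diffs).
|A - A| = 1 + 2·8 = 17 (matches direct enumeration: 17).

|A - A| = 17


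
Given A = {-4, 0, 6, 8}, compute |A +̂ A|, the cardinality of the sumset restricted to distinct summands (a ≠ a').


Restricted sumset: A +̂ A = {a + a' : a ∈ A, a' ∈ A, a ≠ a'}.
Equivalently, take A + A and drop any sum 2a that is achievable ONLY as a + a for a ∈ A (i.e. sums representable only with equal summands).
Enumerate pairs (a, a') with a < a' (symmetric, so each unordered pair gives one sum; this covers all a ≠ a'):
  -4 + 0 = -4
  -4 + 6 = 2
  -4 + 8 = 4
  0 + 6 = 6
  0 + 8 = 8
  6 + 8 = 14
Collected distinct sums: {-4, 2, 4, 6, 8, 14}
|A +̂ A| = 6
(Reference bound: |A +̂ A| ≥ 2|A| - 3 for |A| ≥ 2, with |A| = 4 giving ≥ 5.)

|A +̂ A| = 6


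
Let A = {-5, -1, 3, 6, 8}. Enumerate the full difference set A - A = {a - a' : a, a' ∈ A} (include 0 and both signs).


A - A = {a - a' : a, a' ∈ A}.
Compute a - a' for each ordered pair (a, a'):
a = -5: -5--5=0, -5--1=-4, -5-3=-8, -5-6=-11, -5-8=-13
a = -1: -1--5=4, -1--1=0, -1-3=-4, -1-6=-7, -1-8=-9
a = 3: 3--5=8, 3--1=4, 3-3=0, 3-6=-3, 3-8=-5
a = 6: 6--5=11, 6--1=7, 6-3=3, 6-6=0, 6-8=-2
a = 8: 8--5=13, 8--1=9, 8-3=5, 8-6=2, 8-8=0
Collecting distinct values (and noting 0 appears from a-a):
A - A = {-13, -11, -9, -8, -7, -5, -4, -3, -2, 0, 2, 3, 4, 5, 7, 8, 9, 11, 13}
|A - A| = 19

A - A = {-13, -11, -9, -8, -7, -5, -4, -3, -2, 0, 2, 3, 4, 5, 7, 8, 9, 11, 13}


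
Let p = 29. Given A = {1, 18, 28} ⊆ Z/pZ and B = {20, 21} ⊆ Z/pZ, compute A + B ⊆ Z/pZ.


Work in Z/29Z: reduce every sum a + b modulo 29.
Enumerate all 6 pairs:
a = 1: 1+20=21, 1+21=22
a = 18: 18+20=9, 18+21=10
a = 28: 28+20=19, 28+21=20
Distinct residues collected: {9, 10, 19, 20, 21, 22}
|A + B| = 6 (out of 29 total residues).

A + B = {9, 10, 19, 20, 21, 22}


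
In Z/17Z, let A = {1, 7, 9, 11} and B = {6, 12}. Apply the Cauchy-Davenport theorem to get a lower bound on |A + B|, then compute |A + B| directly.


Cauchy-Davenport: |A + B| ≥ min(p, |A| + |B| - 1) for A, B nonempty in Z/pZ.
|A| = 4, |B| = 2, p = 17.
CD lower bound = min(17, 4 + 2 - 1) = min(17, 5) = 5.
Compute A + B mod 17 directly:
a = 1: 1+6=7, 1+12=13
a = 7: 7+6=13, 7+12=2
a = 9: 9+6=15, 9+12=4
a = 11: 11+6=0, 11+12=6
A + B = {0, 2, 4, 6, 7, 13, 15}, so |A + B| = 7.
Verify: 7 ≥ 5? Yes ✓.

CD lower bound = 5, actual |A + B| = 7.


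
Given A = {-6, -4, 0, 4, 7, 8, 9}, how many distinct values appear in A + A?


A + A = {a + a' : a, a' ∈ A}; |A| = 7.
General bounds: 2|A| - 1 ≤ |A + A| ≤ |A|(|A|+1)/2, i.e. 13 ≤ |A + A| ≤ 28.
Lower bound 2|A|-1 is attained iff A is an arithmetic progression.
Enumerate sums a + a' for a ≤ a' (symmetric, so this suffices):
a = -6: -6+-6=-12, -6+-4=-10, -6+0=-6, -6+4=-2, -6+7=1, -6+8=2, -6+9=3
a = -4: -4+-4=-8, -4+0=-4, -4+4=0, -4+7=3, -4+8=4, -4+9=5
a = 0: 0+0=0, 0+4=4, 0+7=7, 0+8=8, 0+9=9
a = 4: 4+4=8, 4+7=11, 4+8=12, 4+9=13
a = 7: 7+7=14, 7+8=15, 7+9=16
a = 8: 8+8=16, 8+9=17
a = 9: 9+9=18
Distinct sums: {-12, -10, -8, -6, -4, -2, 0, 1, 2, 3, 4, 5, 7, 8, 9, 11, 12, 13, 14, 15, 16, 17, 18}
|A + A| = 23

|A + A| = 23


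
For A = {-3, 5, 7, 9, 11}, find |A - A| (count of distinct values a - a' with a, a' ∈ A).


A - A = {a - a' : a, a' ∈ A}; |A| = 5.
Bounds: 2|A|-1 ≤ |A - A| ≤ |A|² - |A| + 1, i.e. 9 ≤ |A - A| ≤ 21.
Note: 0 ∈ A - A always (from a - a). The set is symmetric: if d ∈ A - A then -d ∈ A - A.
Enumerate nonzero differences d = a - a' with a > a' (then include -d):
Positive differences: {2, 4, 6, 8, 10, 12, 14}
Full difference set: {0} ∪ (positive diffs) ∪ (negative diffs).
|A - A| = 1 + 2·7 = 15 (matches direct enumeration: 15).

|A - A| = 15


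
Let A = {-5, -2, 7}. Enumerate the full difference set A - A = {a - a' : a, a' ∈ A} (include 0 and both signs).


A - A = {a - a' : a, a' ∈ A}.
Compute a - a' for each ordered pair (a, a'):
a = -5: -5--5=0, -5--2=-3, -5-7=-12
a = -2: -2--5=3, -2--2=0, -2-7=-9
a = 7: 7--5=12, 7--2=9, 7-7=0
Collecting distinct values (and noting 0 appears from a-a):
A - A = {-12, -9, -3, 0, 3, 9, 12}
|A - A| = 7

A - A = {-12, -9, -3, 0, 3, 9, 12}


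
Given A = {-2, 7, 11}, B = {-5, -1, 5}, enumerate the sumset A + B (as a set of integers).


A + B = {a + b : a ∈ A, b ∈ B}.
Enumerate all |A|·|B| = 3·3 = 9 pairs (a, b) and collect distinct sums.
a = -2: -2+-5=-7, -2+-1=-3, -2+5=3
a = 7: 7+-5=2, 7+-1=6, 7+5=12
a = 11: 11+-5=6, 11+-1=10, 11+5=16
Collecting distinct sums: A + B = {-7, -3, 2, 3, 6, 10, 12, 16}
|A + B| = 8

A + B = {-7, -3, 2, 3, 6, 10, 12, 16}


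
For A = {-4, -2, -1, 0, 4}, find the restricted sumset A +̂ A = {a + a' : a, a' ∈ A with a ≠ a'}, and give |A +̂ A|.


Restricted sumset: A +̂ A = {a + a' : a ∈ A, a' ∈ A, a ≠ a'}.
Equivalently, take A + A and drop any sum 2a that is achievable ONLY as a + a for a ∈ A (i.e. sums representable only with equal summands).
Enumerate pairs (a, a') with a < a' (symmetric, so each unordered pair gives one sum; this covers all a ≠ a'):
  -4 + -2 = -6
  -4 + -1 = -5
  -4 + 0 = -4
  -4 + 4 = 0
  -2 + -1 = -3
  -2 + 0 = -2
  -2 + 4 = 2
  -1 + 0 = -1
  -1 + 4 = 3
  0 + 4 = 4
Collected distinct sums: {-6, -5, -4, -3, -2, -1, 0, 2, 3, 4}
|A +̂ A| = 10
(Reference bound: |A +̂ A| ≥ 2|A| - 3 for |A| ≥ 2, with |A| = 5 giving ≥ 7.)

|A +̂ A| = 10


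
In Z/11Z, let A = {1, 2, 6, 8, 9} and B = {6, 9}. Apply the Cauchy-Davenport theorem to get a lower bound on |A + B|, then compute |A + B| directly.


Cauchy-Davenport: |A + B| ≥ min(p, |A| + |B| - 1) for A, B nonempty in Z/pZ.
|A| = 5, |B| = 2, p = 11.
CD lower bound = min(11, 5 + 2 - 1) = min(11, 6) = 6.
Compute A + B mod 11 directly:
a = 1: 1+6=7, 1+9=10
a = 2: 2+6=8, 2+9=0
a = 6: 6+6=1, 6+9=4
a = 8: 8+6=3, 8+9=6
a = 9: 9+6=4, 9+9=7
A + B = {0, 1, 3, 4, 6, 7, 8, 10}, so |A + B| = 8.
Verify: 8 ≥ 6? Yes ✓.

CD lower bound = 6, actual |A + B| = 8.


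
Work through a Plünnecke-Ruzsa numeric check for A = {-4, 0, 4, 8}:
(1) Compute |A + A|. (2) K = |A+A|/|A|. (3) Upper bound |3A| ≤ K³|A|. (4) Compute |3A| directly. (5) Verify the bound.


|A| = 4.
Step 1: Compute A + A by enumerating all 16 pairs.
A + A = {-8, -4, 0, 4, 8, 12, 16}, so |A + A| = 7.
Step 2: Doubling constant K = |A + A|/|A| = 7/4 = 7/4 ≈ 1.7500.
Step 3: Plünnecke-Ruzsa gives |3A| ≤ K³·|A| = (1.7500)³ · 4 ≈ 21.4375.
Step 4: Compute 3A = A + A + A directly by enumerating all triples (a,b,c) ∈ A³; |3A| = 10.
Step 5: Check 10 ≤ 21.4375? Yes ✓.

K = 7/4, Plünnecke-Ruzsa bound K³|A| ≈ 21.4375, |3A| = 10, inequality holds.


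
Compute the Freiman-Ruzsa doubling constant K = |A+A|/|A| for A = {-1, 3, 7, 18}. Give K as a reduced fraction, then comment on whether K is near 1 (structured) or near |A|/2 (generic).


|A| = 4.
Compute A + A by enumerating all 16 pairs.
A + A = {-2, 2, 6, 10, 14, 17, 21, 25, 36}, so |A + A| = 9.
K = |A + A| / |A| = 9/4 (already in lowest terms) ≈ 2.2500.
Reference: AP of size 4 gives K = 7/4 ≈ 1.7500; a fully generic set of size 4 gives K ≈ 2.5000.

|A| = 4, |A + A| = 9, K = 9/4.


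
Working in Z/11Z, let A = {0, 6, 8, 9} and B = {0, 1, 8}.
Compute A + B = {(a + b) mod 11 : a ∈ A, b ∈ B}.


Work in Z/11Z: reduce every sum a + b modulo 11.
Enumerate all 12 pairs:
a = 0: 0+0=0, 0+1=1, 0+8=8
a = 6: 6+0=6, 6+1=7, 6+8=3
a = 8: 8+0=8, 8+1=9, 8+8=5
a = 9: 9+0=9, 9+1=10, 9+8=6
Distinct residues collected: {0, 1, 3, 5, 6, 7, 8, 9, 10}
|A + B| = 9 (out of 11 total residues).

A + B = {0, 1, 3, 5, 6, 7, 8, 9, 10}


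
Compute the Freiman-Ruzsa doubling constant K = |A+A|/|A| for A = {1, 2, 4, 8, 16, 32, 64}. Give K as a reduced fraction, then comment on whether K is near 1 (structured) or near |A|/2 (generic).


|A| = 7.
Compute A + A by enumerating all 49 pairs.
A + A = {2, 3, 4, 5, 6, 8, 9, 10, 12, 16, 17, 18, 20, 24, 32, 33, 34, 36, 40, 48, 64, 65, 66, 68, 72, 80, 96, 128}, so |A + A| = 28.
K = |A + A| / |A| = 28/7 = 4/1 ≈ 4.0000.
Reference: AP of size 7 gives K = 13/7 ≈ 1.8571; a fully generic set of size 7 gives K ≈ 4.0000.

|A| = 7, |A + A| = 28, K = 28/7 = 4/1.


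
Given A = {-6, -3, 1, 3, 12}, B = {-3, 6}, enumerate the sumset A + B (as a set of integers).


A + B = {a + b : a ∈ A, b ∈ B}.
Enumerate all |A|·|B| = 5·2 = 10 pairs (a, b) and collect distinct sums.
a = -6: -6+-3=-9, -6+6=0
a = -3: -3+-3=-6, -3+6=3
a = 1: 1+-3=-2, 1+6=7
a = 3: 3+-3=0, 3+6=9
a = 12: 12+-3=9, 12+6=18
Collecting distinct sums: A + B = {-9, -6, -2, 0, 3, 7, 9, 18}
|A + B| = 8

A + B = {-9, -6, -2, 0, 3, 7, 9, 18}


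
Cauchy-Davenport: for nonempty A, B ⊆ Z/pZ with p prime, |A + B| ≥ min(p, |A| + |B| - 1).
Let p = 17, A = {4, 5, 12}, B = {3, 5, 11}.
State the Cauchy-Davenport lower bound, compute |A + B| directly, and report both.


Cauchy-Davenport: |A + B| ≥ min(p, |A| + |B| - 1) for A, B nonempty in Z/pZ.
|A| = 3, |B| = 3, p = 17.
CD lower bound = min(17, 3 + 3 - 1) = min(17, 5) = 5.
Compute A + B mod 17 directly:
a = 4: 4+3=7, 4+5=9, 4+11=15
a = 5: 5+3=8, 5+5=10, 5+11=16
a = 12: 12+3=15, 12+5=0, 12+11=6
A + B = {0, 6, 7, 8, 9, 10, 15, 16}, so |A + B| = 8.
Verify: 8 ≥ 5? Yes ✓.

CD lower bound = 5, actual |A + B| = 8.


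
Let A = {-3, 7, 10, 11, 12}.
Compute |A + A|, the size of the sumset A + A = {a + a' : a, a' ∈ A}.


A + A = {a + a' : a, a' ∈ A}; |A| = 5.
General bounds: 2|A| - 1 ≤ |A + A| ≤ |A|(|A|+1)/2, i.e. 9 ≤ |A + A| ≤ 15.
Lower bound 2|A|-1 is attained iff A is an arithmetic progression.
Enumerate sums a + a' for a ≤ a' (symmetric, so this suffices):
a = -3: -3+-3=-6, -3+7=4, -3+10=7, -3+11=8, -3+12=9
a = 7: 7+7=14, 7+10=17, 7+11=18, 7+12=19
a = 10: 10+10=20, 10+11=21, 10+12=22
a = 11: 11+11=22, 11+12=23
a = 12: 12+12=24
Distinct sums: {-6, 4, 7, 8, 9, 14, 17, 18, 19, 20, 21, 22, 23, 24}
|A + A| = 14

|A + A| = 14


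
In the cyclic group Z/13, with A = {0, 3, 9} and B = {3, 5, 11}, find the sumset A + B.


Work in Z/13Z: reduce every sum a + b modulo 13.
Enumerate all 9 pairs:
a = 0: 0+3=3, 0+5=5, 0+11=11
a = 3: 3+3=6, 3+5=8, 3+11=1
a = 9: 9+3=12, 9+5=1, 9+11=7
Distinct residues collected: {1, 3, 5, 6, 7, 8, 11, 12}
|A + B| = 8 (out of 13 total residues).

A + B = {1, 3, 5, 6, 7, 8, 11, 12}


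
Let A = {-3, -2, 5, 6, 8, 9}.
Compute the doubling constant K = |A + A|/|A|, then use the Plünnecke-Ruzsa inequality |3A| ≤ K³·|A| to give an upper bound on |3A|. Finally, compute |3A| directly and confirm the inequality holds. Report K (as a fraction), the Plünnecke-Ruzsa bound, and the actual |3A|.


|A| = 6.
Step 1: Compute A + A by enumerating all 36 pairs.
A + A = {-6, -5, -4, 2, 3, 4, 5, 6, 7, 10, 11, 12, 13, 14, 15, 16, 17, 18}, so |A + A| = 18.
Step 2: Doubling constant K = |A + A|/|A| = 18/6 = 18/6 ≈ 3.0000.
Step 3: Plünnecke-Ruzsa gives |3A| ≤ K³·|A| = (3.0000)³ · 6 ≈ 162.0000.
Step 4: Compute 3A = A + A + A directly by enumerating all triples (a,b,c) ∈ A³; |3A| = 32.
Step 5: Check 32 ≤ 162.0000? Yes ✓.

K = 18/6, Plünnecke-Ruzsa bound K³|A| ≈ 162.0000, |3A| = 32, inequality holds.


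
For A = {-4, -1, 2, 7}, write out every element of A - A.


A - A = {a - a' : a, a' ∈ A}.
Compute a - a' for each ordered pair (a, a'):
a = -4: -4--4=0, -4--1=-3, -4-2=-6, -4-7=-11
a = -1: -1--4=3, -1--1=0, -1-2=-3, -1-7=-8
a = 2: 2--4=6, 2--1=3, 2-2=0, 2-7=-5
a = 7: 7--4=11, 7--1=8, 7-2=5, 7-7=0
Collecting distinct values (and noting 0 appears from a-a):
A - A = {-11, -8, -6, -5, -3, 0, 3, 5, 6, 8, 11}
|A - A| = 11

A - A = {-11, -8, -6, -5, -3, 0, 3, 5, 6, 8, 11}


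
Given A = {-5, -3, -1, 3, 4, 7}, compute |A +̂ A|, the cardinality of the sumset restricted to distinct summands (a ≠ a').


Restricted sumset: A +̂ A = {a + a' : a ∈ A, a' ∈ A, a ≠ a'}.
Equivalently, take A + A and drop any sum 2a that is achievable ONLY as a + a for a ∈ A (i.e. sums representable only with equal summands).
Enumerate pairs (a, a') with a < a' (symmetric, so each unordered pair gives one sum; this covers all a ≠ a'):
  -5 + -3 = -8
  -5 + -1 = -6
  -5 + 3 = -2
  -5 + 4 = -1
  -5 + 7 = 2
  -3 + -1 = -4
  -3 + 3 = 0
  -3 + 4 = 1
  -3 + 7 = 4
  -1 + 3 = 2
  -1 + 4 = 3
  -1 + 7 = 6
  3 + 4 = 7
  3 + 7 = 10
  4 + 7 = 11
Collected distinct sums: {-8, -6, -4, -2, -1, 0, 1, 2, 3, 4, 6, 7, 10, 11}
|A +̂ A| = 14
(Reference bound: |A +̂ A| ≥ 2|A| - 3 for |A| ≥ 2, with |A| = 6 giving ≥ 9.)

|A +̂ A| = 14


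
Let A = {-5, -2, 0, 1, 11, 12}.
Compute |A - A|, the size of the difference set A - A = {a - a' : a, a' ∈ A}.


A - A = {a - a' : a, a' ∈ A}; |A| = 6.
Bounds: 2|A|-1 ≤ |A - A| ≤ |A|² - |A| + 1, i.e. 11 ≤ |A - A| ≤ 31.
Note: 0 ∈ A - A always (from a - a). The set is symmetric: if d ∈ A - A then -d ∈ A - A.
Enumerate nonzero differences d = a - a' with a > a' (then include -d):
Positive differences: {1, 2, 3, 5, 6, 10, 11, 12, 13, 14, 16, 17}
Full difference set: {0} ∪ (positive diffs) ∪ (negative diffs).
|A - A| = 1 + 2·12 = 25 (matches direct enumeration: 25).

|A - A| = 25


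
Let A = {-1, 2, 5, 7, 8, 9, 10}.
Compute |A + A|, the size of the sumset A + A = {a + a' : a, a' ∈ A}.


A + A = {a + a' : a, a' ∈ A}; |A| = 7.
General bounds: 2|A| - 1 ≤ |A + A| ≤ |A|(|A|+1)/2, i.e. 13 ≤ |A + A| ≤ 28.
Lower bound 2|A|-1 is attained iff A is an arithmetic progression.
Enumerate sums a + a' for a ≤ a' (symmetric, so this suffices):
a = -1: -1+-1=-2, -1+2=1, -1+5=4, -1+7=6, -1+8=7, -1+9=8, -1+10=9
a = 2: 2+2=4, 2+5=7, 2+7=9, 2+8=10, 2+9=11, 2+10=12
a = 5: 5+5=10, 5+7=12, 5+8=13, 5+9=14, 5+10=15
a = 7: 7+7=14, 7+8=15, 7+9=16, 7+10=17
a = 8: 8+8=16, 8+9=17, 8+10=18
a = 9: 9+9=18, 9+10=19
a = 10: 10+10=20
Distinct sums: {-2, 1, 4, 6, 7, 8, 9, 10, 11, 12, 13, 14, 15, 16, 17, 18, 19, 20}
|A + A| = 18

|A + A| = 18


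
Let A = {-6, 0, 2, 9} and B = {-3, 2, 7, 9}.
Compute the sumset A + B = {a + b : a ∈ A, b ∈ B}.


A + B = {a + b : a ∈ A, b ∈ B}.
Enumerate all |A|·|B| = 4·4 = 16 pairs (a, b) and collect distinct sums.
a = -6: -6+-3=-9, -6+2=-4, -6+7=1, -6+9=3
a = 0: 0+-3=-3, 0+2=2, 0+7=7, 0+9=9
a = 2: 2+-3=-1, 2+2=4, 2+7=9, 2+9=11
a = 9: 9+-3=6, 9+2=11, 9+7=16, 9+9=18
Collecting distinct sums: A + B = {-9, -4, -3, -1, 1, 2, 3, 4, 6, 7, 9, 11, 16, 18}
|A + B| = 14

A + B = {-9, -4, -3, -1, 1, 2, 3, 4, 6, 7, 9, 11, 16, 18}


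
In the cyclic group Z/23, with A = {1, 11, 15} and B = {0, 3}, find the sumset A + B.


Work in Z/23Z: reduce every sum a + b modulo 23.
Enumerate all 6 pairs:
a = 1: 1+0=1, 1+3=4
a = 11: 11+0=11, 11+3=14
a = 15: 15+0=15, 15+3=18
Distinct residues collected: {1, 4, 11, 14, 15, 18}
|A + B| = 6 (out of 23 total residues).

A + B = {1, 4, 11, 14, 15, 18}


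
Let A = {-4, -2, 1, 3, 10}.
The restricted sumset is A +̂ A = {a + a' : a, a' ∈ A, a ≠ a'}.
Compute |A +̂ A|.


Restricted sumset: A +̂ A = {a + a' : a ∈ A, a' ∈ A, a ≠ a'}.
Equivalently, take A + A and drop any sum 2a that is achievable ONLY as a + a for a ∈ A (i.e. sums representable only with equal summands).
Enumerate pairs (a, a') with a < a' (symmetric, so each unordered pair gives one sum; this covers all a ≠ a'):
  -4 + -2 = -6
  -4 + 1 = -3
  -4 + 3 = -1
  -4 + 10 = 6
  -2 + 1 = -1
  -2 + 3 = 1
  -2 + 10 = 8
  1 + 3 = 4
  1 + 10 = 11
  3 + 10 = 13
Collected distinct sums: {-6, -3, -1, 1, 4, 6, 8, 11, 13}
|A +̂ A| = 9
(Reference bound: |A +̂ A| ≥ 2|A| - 3 for |A| ≥ 2, with |A| = 5 giving ≥ 7.)

|A +̂ A| = 9


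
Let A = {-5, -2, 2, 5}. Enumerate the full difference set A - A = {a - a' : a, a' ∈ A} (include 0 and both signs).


A - A = {a - a' : a, a' ∈ A}.
Compute a - a' for each ordered pair (a, a'):
a = -5: -5--5=0, -5--2=-3, -5-2=-7, -5-5=-10
a = -2: -2--5=3, -2--2=0, -2-2=-4, -2-5=-7
a = 2: 2--5=7, 2--2=4, 2-2=0, 2-5=-3
a = 5: 5--5=10, 5--2=7, 5-2=3, 5-5=0
Collecting distinct values (and noting 0 appears from a-a):
A - A = {-10, -7, -4, -3, 0, 3, 4, 7, 10}
|A - A| = 9

A - A = {-10, -7, -4, -3, 0, 3, 4, 7, 10}


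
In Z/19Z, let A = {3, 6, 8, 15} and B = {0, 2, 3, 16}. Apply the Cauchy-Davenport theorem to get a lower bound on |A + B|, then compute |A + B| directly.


Cauchy-Davenport: |A + B| ≥ min(p, |A| + |B| - 1) for A, B nonempty in Z/pZ.
|A| = 4, |B| = 4, p = 19.
CD lower bound = min(19, 4 + 4 - 1) = min(19, 7) = 7.
Compute A + B mod 19 directly:
a = 3: 3+0=3, 3+2=5, 3+3=6, 3+16=0
a = 6: 6+0=6, 6+2=8, 6+3=9, 6+16=3
a = 8: 8+0=8, 8+2=10, 8+3=11, 8+16=5
a = 15: 15+0=15, 15+2=17, 15+3=18, 15+16=12
A + B = {0, 3, 5, 6, 8, 9, 10, 11, 12, 15, 17, 18}, so |A + B| = 12.
Verify: 12 ≥ 7? Yes ✓.

CD lower bound = 7, actual |A + B| = 12.


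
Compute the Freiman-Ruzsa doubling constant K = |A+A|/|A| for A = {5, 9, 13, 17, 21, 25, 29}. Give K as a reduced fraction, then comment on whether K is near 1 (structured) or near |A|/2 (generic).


|A| = 7.
Compute A + A by enumerating all 49 pairs.
A + A = {10, 14, 18, 22, 26, 30, 34, 38, 42, 46, 50, 54, 58}, so |A + A| = 13.
K = |A + A| / |A| = 13/7 (already in lowest terms) ≈ 1.8571.
Reference: AP of size 7 gives K = 13/7 ≈ 1.8571; a fully generic set of size 7 gives K ≈ 4.0000.

|A| = 7, |A + A| = 13, K = 13/7.


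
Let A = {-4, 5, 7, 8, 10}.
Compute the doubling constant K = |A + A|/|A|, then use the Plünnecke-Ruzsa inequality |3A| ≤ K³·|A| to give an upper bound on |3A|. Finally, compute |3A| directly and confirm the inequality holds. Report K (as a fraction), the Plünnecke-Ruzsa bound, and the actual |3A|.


|A| = 5.
Step 1: Compute A + A by enumerating all 25 pairs.
A + A = {-8, 1, 3, 4, 6, 10, 12, 13, 14, 15, 16, 17, 18, 20}, so |A + A| = 14.
Step 2: Doubling constant K = |A + A|/|A| = 14/5 = 14/5 ≈ 2.8000.
Step 3: Plünnecke-Ruzsa gives |3A| ≤ K³·|A| = (2.8000)³ · 5 ≈ 109.7600.
Step 4: Compute 3A = A + A + A directly by enumerating all triples (a,b,c) ∈ A³; |3A| = 28.
Step 5: Check 28 ≤ 109.7600? Yes ✓.

K = 14/5, Plünnecke-Ruzsa bound K³|A| ≈ 109.7600, |3A| = 28, inequality holds.


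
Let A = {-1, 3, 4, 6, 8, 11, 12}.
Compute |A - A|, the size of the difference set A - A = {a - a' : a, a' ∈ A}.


A - A = {a - a' : a, a' ∈ A}; |A| = 7.
Bounds: 2|A|-1 ≤ |A - A| ≤ |A|² - |A| + 1, i.e. 13 ≤ |A - A| ≤ 43.
Note: 0 ∈ A - A always (from a - a). The set is symmetric: if d ∈ A - A then -d ∈ A - A.
Enumerate nonzero differences d = a - a' with a > a' (then include -d):
Positive differences: {1, 2, 3, 4, 5, 6, 7, 8, 9, 12, 13}
Full difference set: {0} ∪ (positive diffs) ∪ (negative diffs).
|A - A| = 1 + 2·11 = 23 (matches direct enumeration: 23).

|A - A| = 23


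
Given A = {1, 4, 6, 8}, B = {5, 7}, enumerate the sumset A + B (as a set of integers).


A + B = {a + b : a ∈ A, b ∈ B}.
Enumerate all |A|·|B| = 4·2 = 8 pairs (a, b) and collect distinct sums.
a = 1: 1+5=6, 1+7=8
a = 4: 4+5=9, 4+7=11
a = 6: 6+5=11, 6+7=13
a = 8: 8+5=13, 8+7=15
Collecting distinct sums: A + B = {6, 8, 9, 11, 13, 15}
|A + B| = 6

A + B = {6, 8, 9, 11, 13, 15}


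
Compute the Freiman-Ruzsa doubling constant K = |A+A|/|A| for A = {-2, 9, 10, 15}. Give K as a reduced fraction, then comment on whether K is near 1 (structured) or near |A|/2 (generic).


|A| = 4.
Compute A + A by enumerating all 16 pairs.
A + A = {-4, 7, 8, 13, 18, 19, 20, 24, 25, 30}, so |A + A| = 10.
K = |A + A| / |A| = 10/4 = 5/2 ≈ 2.5000.
Reference: AP of size 4 gives K = 7/4 ≈ 1.7500; a fully generic set of size 4 gives K ≈ 2.5000.

|A| = 4, |A + A| = 10, K = 10/4 = 5/2.


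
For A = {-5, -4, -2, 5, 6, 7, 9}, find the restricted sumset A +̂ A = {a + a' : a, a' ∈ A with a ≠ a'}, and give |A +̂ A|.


Restricted sumset: A +̂ A = {a + a' : a ∈ A, a' ∈ A, a ≠ a'}.
Equivalently, take A + A and drop any sum 2a that is achievable ONLY as a + a for a ∈ A (i.e. sums representable only with equal summands).
Enumerate pairs (a, a') with a < a' (symmetric, so each unordered pair gives one sum; this covers all a ≠ a'):
  -5 + -4 = -9
  -5 + -2 = -7
  -5 + 5 = 0
  -5 + 6 = 1
  -5 + 7 = 2
  -5 + 9 = 4
  -4 + -2 = -6
  -4 + 5 = 1
  -4 + 6 = 2
  -4 + 7 = 3
  -4 + 9 = 5
  -2 + 5 = 3
  -2 + 6 = 4
  -2 + 7 = 5
  -2 + 9 = 7
  5 + 6 = 11
  5 + 7 = 12
  5 + 9 = 14
  6 + 7 = 13
  6 + 9 = 15
  7 + 9 = 16
Collected distinct sums: {-9, -7, -6, 0, 1, 2, 3, 4, 5, 7, 11, 12, 13, 14, 15, 16}
|A +̂ A| = 16
(Reference bound: |A +̂ A| ≥ 2|A| - 3 for |A| ≥ 2, with |A| = 7 giving ≥ 11.)

|A +̂ A| = 16


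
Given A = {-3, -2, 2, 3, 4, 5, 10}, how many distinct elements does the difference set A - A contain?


A - A = {a - a' : a, a' ∈ A}; |A| = 7.
Bounds: 2|A|-1 ≤ |A - A| ≤ |A|² - |A| + 1, i.e. 13 ≤ |A - A| ≤ 43.
Note: 0 ∈ A - A always (from a - a). The set is symmetric: if d ∈ A - A then -d ∈ A - A.
Enumerate nonzero differences d = a - a' with a > a' (then include -d):
Positive differences: {1, 2, 3, 4, 5, 6, 7, 8, 12, 13}
Full difference set: {0} ∪ (positive diffs) ∪ (negative diffs).
|A - A| = 1 + 2·10 = 21 (matches direct enumeration: 21).

|A - A| = 21


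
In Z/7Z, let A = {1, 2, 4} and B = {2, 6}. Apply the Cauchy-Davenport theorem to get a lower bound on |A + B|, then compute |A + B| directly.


Cauchy-Davenport: |A + B| ≥ min(p, |A| + |B| - 1) for A, B nonempty in Z/pZ.
|A| = 3, |B| = 2, p = 7.
CD lower bound = min(7, 3 + 2 - 1) = min(7, 4) = 4.
Compute A + B mod 7 directly:
a = 1: 1+2=3, 1+6=0
a = 2: 2+2=4, 2+6=1
a = 4: 4+2=6, 4+6=3
A + B = {0, 1, 3, 4, 6}, so |A + B| = 5.
Verify: 5 ≥ 4? Yes ✓.

CD lower bound = 4, actual |A + B| = 5.


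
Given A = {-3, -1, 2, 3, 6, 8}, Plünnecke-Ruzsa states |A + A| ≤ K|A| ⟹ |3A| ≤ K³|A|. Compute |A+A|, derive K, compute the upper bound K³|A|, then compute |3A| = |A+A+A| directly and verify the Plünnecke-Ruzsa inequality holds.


|A| = 6.
Step 1: Compute A + A by enumerating all 36 pairs.
A + A = {-6, -4, -2, -1, 0, 1, 2, 3, 4, 5, 6, 7, 8, 9, 10, 11, 12, 14, 16}, so |A + A| = 19.
Step 2: Doubling constant K = |A + A|/|A| = 19/6 = 19/6 ≈ 3.1667.
Step 3: Plünnecke-Ruzsa gives |3A| ≤ K³·|A| = (3.1667)³ · 6 ≈ 190.5278.
Step 4: Compute 3A = A + A + A directly by enumerating all triples (a,b,c) ∈ A³; |3A| = 30.
Step 5: Check 30 ≤ 190.5278? Yes ✓.

K = 19/6, Plünnecke-Ruzsa bound K³|A| ≈ 190.5278, |3A| = 30, inequality holds.


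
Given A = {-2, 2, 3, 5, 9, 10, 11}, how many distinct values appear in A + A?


A + A = {a + a' : a, a' ∈ A}; |A| = 7.
General bounds: 2|A| - 1 ≤ |A + A| ≤ |A|(|A|+1)/2, i.e. 13 ≤ |A + A| ≤ 28.
Lower bound 2|A|-1 is attained iff A is an arithmetic progression.
Enumerate sums a + a' for a ≤ a' (symmetric, so this suffices):
a = -2: -2+-2=-4, -2+2=0, -2+3=1, -2+5=3, -2+9=7, -2+10=8, -2+11=9
a = 2: 2+2=4, 2+3=5, 2+5=7, 2+9=11, 2+10=12, 2+11=13
a = 3: 3+3=6, 3+5=8, 3+9=12, 3+10=13, 3+11=14
a = 5: 5+5=10, 5+9=14, 5+10=15, 5+11=16
a = 9: 9+9=18, 9+10=19, 9+11=20
a = 10: 10+10=20, 10+11=21
a = 11: 11+11=22
Distinct sums: {-4, 0, 1, 3, 4, 5, 6, 7, 8, 9, 10, 11, 12, 13, 14, 15, 16, 18, 19, 20, 21, 22}
|A + A| = 22

|A + A| = 22


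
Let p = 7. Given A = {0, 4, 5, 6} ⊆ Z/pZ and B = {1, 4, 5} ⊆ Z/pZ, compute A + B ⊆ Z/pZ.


Work in Z/7Z: reduce every sum a + b modulo 7.
Enumerate all 12 pairs:
a = 0: 0+1=1, 0+4=4, 0+5=5
a = 4: 4+1=5, 4+4=1, 4+5=2
a = 5: 5+1=6, 5+4=2, 5+5=3
a = 6: 6+1=0, 6+4=3, 6+5=4
Distinct residues collected: {0, 1, 2, 3, 4, 5, 6}
|A + B| = 7 (out of 7 total residues).

A + B = {0, 1, 2, 3, 4, 5, 6}


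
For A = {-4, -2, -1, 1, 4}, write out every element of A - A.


A - A = {a - a' : a, a' ∈ A}.
Compute a - a' for each ordered pair (a, a'):
a = -4: -4--4=0, -4--2=-2, -4--1=-3, -4-1=-5, -4-4=-8
a = -2: -2--4=2, -2--2=0, -2--1=-1, -2-1=-3, -2-4=-6
a = -1: -1--4=3, -1--2=1, -1--1=0, -1-1=-2, -1-4=-5
a = 1: 1--4=5, 1--2=3, 1--1=2, 1-1=0, 1-4=-3
a = 4: 4--4=8, 4--2=6, 4--1=5, 4-1=3, 4-4=0
Collecting distinct values (and noting 0 appears from a-a):
A - A = {-8, -6, -5, -3, -2, -1, 0, 1, 2, 3, 5, 6, 8}
|A - A| = 13

A - A = {-8, -6, -5, -3, -2, -1, 0, 1, 2, 3, 5, 6, 8}


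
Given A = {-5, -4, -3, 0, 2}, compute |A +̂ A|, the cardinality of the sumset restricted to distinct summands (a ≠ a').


Restricted sumset: A +̂ A = {a + a' : a ∈ A, a' ∈ A, a ≠ a'}.
Equivalently, take A + A and drop any sum 2a that is achievable ONLY as a + a for a ∈ A (i.e. sums representable only with equal summands).
Enumerate pairs (a, a') with a < a' (symmetric, so each unordered pair gives one sum; this covers all a ≠ a'):
  -5 + -4 = -9
  -5 + -3 = -8
  -5 + 0 = -5
  -5 + 2 = -3
  -4 + -3 = -7
  -4 + 0 = -4
  -4 + 2 = -2
  -3 + 0 = -3
  -3 + 2 = -1
  0 + 2 = 2
Collected distinct sums: {-9, -8, -7, -5, -4, -3, -2, -1, 2}
|A +̂ A| = 9
(Reference bound: |A +̂ A| ≥ 2|A| - 3 for |A| ≥ 2, with |A| = 5 giving ≥ 7.)

|A +̂ A| = 9


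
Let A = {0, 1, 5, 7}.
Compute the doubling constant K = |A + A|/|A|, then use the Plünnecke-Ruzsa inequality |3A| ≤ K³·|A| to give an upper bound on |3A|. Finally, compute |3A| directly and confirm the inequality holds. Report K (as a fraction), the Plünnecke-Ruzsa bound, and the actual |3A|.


|A| = 4.
Step 1: Compute A + A by enumerating all 16 pairs.
A + A = {0, 1, 2, 5, 6, 7, 8, 10, 12, 14}, so |A + A| = 10.
Step 2: Doubling constant K = |A + A|/|A| = 10/4 = 10/4 ≈ 2.5000.
Step 3: Plünnecke-Ruzsa gives |3A| ≤ K³·|A| = (2.5000)³ · 4 ≈ 62.5000.
Step 4: Compute 3A = A + A + A directly by enumerating all triples (a,b,c) ∈ A³; |3A| = 18.
Step 5: Check 18 ≤ 62.5000? Yes ✓.

K = 10/4, Plünnecke-Ruzsa bound K³|A| ≈ 62.5000, |3A| = 18, inequality holds.


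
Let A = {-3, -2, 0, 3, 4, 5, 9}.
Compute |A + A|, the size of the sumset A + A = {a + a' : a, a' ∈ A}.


A + A = {a + a' : a, a' ∈ A}; |A| = 7.
General bounds: 2|A| - 1 ≤ |A + A| ≤ |A|(|A|+1)/2, i.e. 13 ≤ |A + A| ≤ 28.
Lower bound 2|A|-1 is attained iff A is an arithmetic progression.
Enumerate sums a + a' for a ≤ a' (symmetric, so this suffices):
a = -3: -3+-3=-6, -3+-2=-5, -3+0=-3, -3+3=0, -3+4=1, -3+5=2, -3+9=6
a = -2: -2+-2=-4, -2+0=-2, -2+3=1, -2+4=2, -2+5=3, -2+9=7
a = 0: 0+0=0, 0+3=3, 0+4=4, 0+5=5, 0+9=9
a = 3: 3+3=6, 3+4=7, 3+5=8, 3+9=12
a = 4: 4+4=8, 4+5=9, 4+9=13
a = 5: 5+5=10, 5+9=14
a = 9: 9+9=18
Distinct sums: {-6, -5, -4, -3, -2, 0, 1, 2, 3, 4, 5, 6, 7, 8, 9, 10, 12, 13, 14, 18}
|A + A| = 20

|A + A| = 20


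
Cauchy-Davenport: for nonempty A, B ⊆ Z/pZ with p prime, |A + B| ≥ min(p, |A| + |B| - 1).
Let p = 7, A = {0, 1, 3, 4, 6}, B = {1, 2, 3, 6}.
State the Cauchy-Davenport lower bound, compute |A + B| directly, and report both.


Cauchy-Davenport: |A + B| ≥ min(p, |A| + |B| - 1) for A, B nonempty in Z/pZ.
|A| = 5, |B| = 4, p = 7.
CD lower bound = min(7, 5 + 4 - 1) = min(7, 8) = 7.
Compute A + B mod 7 directly:
a = 0: 0+1=1, 0+2=2, 0+3=3, 0+6=6
a = 1: 1+1=2, 1+2=3, 1+3=4, 1+6=0
a = 3: 3+1=4, 3+2=5, 3+3=6, 3+6=2
a = 4: 4+1=5, 4+2=6, 4+3=0, 4+6=3
a = 6: 6+1=0, 6+2=1, 6+3=2, 6+6=5
A + B = {0, 1, 2, 3, 4, 5, 6}, so |A + B| = 7.
Verify: 7 ≥ 7? Yes ✓.

CD lower bound = 7, actual |A + B| = 7.


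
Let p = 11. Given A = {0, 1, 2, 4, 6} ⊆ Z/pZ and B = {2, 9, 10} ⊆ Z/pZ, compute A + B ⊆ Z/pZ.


Work in Z/11Z: reduce every sum a + b modulo 11.
Enumerate all 15 pairs:
a = 0: 0+2=2, 0+9=9, 0+10=10
a = 1: 1+2=3, 1+9=10, 1+10=0
a = 2: 2+2=4, 2+9=0, 2+10=1
a = 4: 4+2=6, 4+9=2, 4+10=3
a = 6: 6+2=8, 6+9=4, 6+10=5
Distinct residues collected: {0, 1, 2, 3, 4, 5, 6, 8, 9, 10}
|A + B| = 10 (out of 11 total residues).

A + B = {0, 1, 2, 3, 4, 5, 6, 8, 9, 10}


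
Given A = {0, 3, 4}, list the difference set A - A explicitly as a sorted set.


A - A = {a - a' : a, a' ∈ A}.
Compute a - a' for each ordered pair (a, a'):
a = 0: 0-0=0, 0-3=-3, 0-4=-4
a = 3: 3-0=3, 3-3=0, 3-4=-1
a = 4: 4-0=4, 4-3=1, 4-4=0
Collecting distinct values (and noting 0 appears from a-a):
A - A = {-4, -3, -1, 0, 1, 3, 4}
|A - A| = 7

A - A = {-4, -3, -1, 0, 1, 3, 4}


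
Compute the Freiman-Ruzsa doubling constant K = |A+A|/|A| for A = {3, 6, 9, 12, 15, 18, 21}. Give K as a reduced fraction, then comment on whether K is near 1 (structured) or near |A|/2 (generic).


|A| = 7.
Compute A + A by enumerating all 49 pairs.
A + A = {6, 9, 12, 15, 18, 21, 24, 27, 30, 33, 36, 39, 42}, so |A + A| = 13.
K = |A + A| / |A| = 13/7 (already in lowest terms) ≈ 1.8571.
Reference: AP of size 7 gives K = 13/7 ≈ 1.8571; a fully generic set of size 7 gives K ≈ 4.0000.

|A| = 7, |A + A| = 13, K = 13/7.


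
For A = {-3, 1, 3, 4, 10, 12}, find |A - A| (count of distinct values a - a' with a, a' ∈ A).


A - A = {a - a' : a, a' ∈ A}; |A| = 6.
Bounds: 2|A|-1 ≤ |A - A| ≤ |A|² - |A| + 1, i.e. 11 ≤ |A - A| ≤ 31.
Note: 0 ∈ A - A always (from a - a). The set is symmetric: if d ∈ A - A then -d ∈ A - A.
Enumerate nonzero differences d = a - a' with a > a' (then include -d):
Positive differences: {1, 2, 3, 4, 6, 7, 8, 9, 11, 13, 15}
Full difference set: {0} ∪ (positive diffs) ∪ (negative diffs).
|A - A| = 1 + 2·11 = 23 (matches direct enumeration: 23).

|A - A| = 23


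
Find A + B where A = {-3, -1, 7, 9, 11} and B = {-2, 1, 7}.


A + B = {a + b : a ∈ A, b ∈ B}.
Enumerate all |A|·|B| = 5·3 = 15 pairs (a, b) and collect distinct sums.
a = -3: -3+-2=-5, -3+1=-2, -3+7=4
a = -1: -1+-2=-3, -1+1=0, -1+7=6
a = 7: 7+-2=5, 7+1=8, 7+7=14
a = 9: 9+-2=7, 9+1=10, 9+7=16
a = 11: 11+-2=9, 11+1=12, 11+7=18
Collecting distinct sums: A + B = {-5, -3, -2, 0, 4, 5, 6, 7, 8, 9, 10, 12, 14, 16, 18}
|A + B| = 15

A + B = {-5, -3, -2, 0, 4, 5, 6, 7, 8, 9, 10, 12, 14, 16, 18}
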